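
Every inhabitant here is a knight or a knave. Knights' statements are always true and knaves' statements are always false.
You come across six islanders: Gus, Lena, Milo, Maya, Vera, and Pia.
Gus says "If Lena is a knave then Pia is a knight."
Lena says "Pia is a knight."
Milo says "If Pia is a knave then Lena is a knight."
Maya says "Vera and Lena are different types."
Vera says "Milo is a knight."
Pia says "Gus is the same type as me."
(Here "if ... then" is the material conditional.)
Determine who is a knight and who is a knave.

Gus is a knight, Lena is a knight, Milo is a knight, Maya is a knave, Vera is a knight, and Pia is a knight.

As a knight, Gus's statement "if Lena is a knave then Pia is a knight" should be true; it is.
Lena is a knight, and the claim "Pia is a knight" is indeed true.
Milo (knight): "if Pia is a knave then Lena is a knight" — true. ✓
Maya (knave): "Vera and Lena are different types" — False. ✓
Vera is a knight; "Milo is a knight" is true, as required.
Pia is a knight, and the claim "Gus is the same type as me" is indeed true.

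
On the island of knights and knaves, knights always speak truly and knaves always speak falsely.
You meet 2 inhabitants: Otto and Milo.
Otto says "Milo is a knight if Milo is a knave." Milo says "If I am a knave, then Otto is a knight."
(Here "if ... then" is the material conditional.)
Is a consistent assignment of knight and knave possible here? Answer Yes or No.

Yes

One consistent assignment: Otto=knight, Milo=knight.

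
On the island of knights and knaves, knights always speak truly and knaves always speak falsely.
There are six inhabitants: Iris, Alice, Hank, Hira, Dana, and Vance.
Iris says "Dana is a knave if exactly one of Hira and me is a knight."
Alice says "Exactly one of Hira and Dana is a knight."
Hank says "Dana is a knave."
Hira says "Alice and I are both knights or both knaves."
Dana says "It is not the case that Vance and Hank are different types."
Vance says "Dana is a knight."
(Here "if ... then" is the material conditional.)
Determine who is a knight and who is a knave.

Since Iris is a knight, "Dana is a knave if exactly one of Hira and me is a knight" needs to be true, which holds.
Since Alice is a knight, "exactly one of Hira and Dana is a knight" needs to be true, which holds.
Hank (knight): "Dana is a knave" — true. ✓
As a knight, Hira's statement "Alice and I are both knights or both knaves" should be true; it is.
Dana is a knave; "it is not the case that Vance and Hank are different types" is false, as required.
Vance is a knave; "Dana is a knight" is false, as required.

Knights: Iris, Alice, Hank, and Hira. Knaves: Dana and Vance.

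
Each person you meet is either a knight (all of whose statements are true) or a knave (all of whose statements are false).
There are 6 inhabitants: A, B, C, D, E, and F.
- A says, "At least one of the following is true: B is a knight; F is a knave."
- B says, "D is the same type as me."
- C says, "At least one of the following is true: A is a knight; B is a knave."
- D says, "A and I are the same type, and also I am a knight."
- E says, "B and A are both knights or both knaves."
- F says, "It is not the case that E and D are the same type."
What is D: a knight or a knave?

D is a knight.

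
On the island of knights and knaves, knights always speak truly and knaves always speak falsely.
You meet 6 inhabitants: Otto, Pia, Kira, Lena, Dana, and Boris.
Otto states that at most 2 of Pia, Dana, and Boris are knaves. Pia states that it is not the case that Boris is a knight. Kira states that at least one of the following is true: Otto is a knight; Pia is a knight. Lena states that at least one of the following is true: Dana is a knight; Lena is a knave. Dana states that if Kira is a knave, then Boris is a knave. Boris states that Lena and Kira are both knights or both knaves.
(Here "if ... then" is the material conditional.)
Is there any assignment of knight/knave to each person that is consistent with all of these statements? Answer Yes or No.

One consistent assignment: Otto=knight, Pia=knave, Kira=knight, Lena=knight, Dana=knight, Boris=knight.

Yes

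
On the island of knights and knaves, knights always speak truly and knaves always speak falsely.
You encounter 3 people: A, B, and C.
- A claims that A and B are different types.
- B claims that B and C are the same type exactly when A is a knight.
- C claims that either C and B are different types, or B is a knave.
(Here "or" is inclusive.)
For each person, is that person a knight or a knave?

Knights: A and C. Knaves: B.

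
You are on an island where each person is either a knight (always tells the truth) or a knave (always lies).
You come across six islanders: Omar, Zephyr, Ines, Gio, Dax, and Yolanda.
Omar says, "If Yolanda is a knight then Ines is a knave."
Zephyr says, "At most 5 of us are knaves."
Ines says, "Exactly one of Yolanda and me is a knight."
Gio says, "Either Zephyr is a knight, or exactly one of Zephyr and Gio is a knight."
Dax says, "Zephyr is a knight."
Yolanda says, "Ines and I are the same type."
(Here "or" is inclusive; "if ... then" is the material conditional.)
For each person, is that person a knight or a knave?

Omar is a knight, Zephyr is a knight, Ines is a knight, Gio is a knight, Dax is a knight, and Yolanda is a knave.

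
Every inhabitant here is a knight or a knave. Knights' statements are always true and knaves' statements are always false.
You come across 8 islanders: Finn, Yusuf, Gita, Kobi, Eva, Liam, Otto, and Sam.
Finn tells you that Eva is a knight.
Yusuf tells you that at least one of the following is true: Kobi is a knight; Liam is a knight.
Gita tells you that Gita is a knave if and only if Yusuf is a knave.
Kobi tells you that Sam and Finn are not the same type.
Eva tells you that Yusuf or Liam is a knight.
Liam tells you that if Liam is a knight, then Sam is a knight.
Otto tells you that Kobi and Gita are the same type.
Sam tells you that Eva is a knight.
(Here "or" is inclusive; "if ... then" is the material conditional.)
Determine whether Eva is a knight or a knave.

Consistent assignments: {Finn=knight, Yusuf=knight, Gita=knight, Kobi=knave, Eva=knight, Liam=knight, Otto=knave, Sam=knight}; {Finn=knight, Yusuf=knight, Gita=knave, Kobi=knave, Eva=knight, Liam=knight, Otto=knight, Sam=knight}
In every consistent assignment, Eva is a knight.

Eva is a knight.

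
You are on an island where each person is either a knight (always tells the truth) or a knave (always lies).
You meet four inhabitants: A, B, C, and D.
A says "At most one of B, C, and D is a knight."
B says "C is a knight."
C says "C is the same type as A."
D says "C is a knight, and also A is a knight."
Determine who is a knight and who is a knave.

A is a knight, B is a knave, C is a knave, and D is a knave.

A is a knight, and the claim "at most one of B, C, and D is a knight" is indeed true.
B is a knave; "C is a knight" is False, as required.
C is a knave, and the claim "C is the same type as A" is indeed False.
D (knave): "C is a knight, and also A is a knight" — False. ✓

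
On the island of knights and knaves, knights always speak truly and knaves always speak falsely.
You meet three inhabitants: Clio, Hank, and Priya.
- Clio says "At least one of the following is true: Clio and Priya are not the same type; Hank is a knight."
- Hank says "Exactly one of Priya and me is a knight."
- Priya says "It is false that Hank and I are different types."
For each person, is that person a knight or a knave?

Knights: Clio and Hank. Knaves: Priya.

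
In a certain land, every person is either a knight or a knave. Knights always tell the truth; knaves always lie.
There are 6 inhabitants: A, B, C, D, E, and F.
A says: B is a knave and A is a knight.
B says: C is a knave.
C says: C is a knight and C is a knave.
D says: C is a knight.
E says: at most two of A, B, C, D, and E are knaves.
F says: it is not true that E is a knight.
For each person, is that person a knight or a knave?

Knights: B and F. Knaves: A, C, D, and E.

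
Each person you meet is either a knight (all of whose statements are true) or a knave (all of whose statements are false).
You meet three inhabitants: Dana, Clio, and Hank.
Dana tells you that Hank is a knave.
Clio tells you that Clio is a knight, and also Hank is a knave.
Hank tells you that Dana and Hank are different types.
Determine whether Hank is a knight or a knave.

Consistent assignments: {Dana=knave, Clio=knave, Hank=knight}
In every consistent assignment, Hank is a knight.

Hank is a knight.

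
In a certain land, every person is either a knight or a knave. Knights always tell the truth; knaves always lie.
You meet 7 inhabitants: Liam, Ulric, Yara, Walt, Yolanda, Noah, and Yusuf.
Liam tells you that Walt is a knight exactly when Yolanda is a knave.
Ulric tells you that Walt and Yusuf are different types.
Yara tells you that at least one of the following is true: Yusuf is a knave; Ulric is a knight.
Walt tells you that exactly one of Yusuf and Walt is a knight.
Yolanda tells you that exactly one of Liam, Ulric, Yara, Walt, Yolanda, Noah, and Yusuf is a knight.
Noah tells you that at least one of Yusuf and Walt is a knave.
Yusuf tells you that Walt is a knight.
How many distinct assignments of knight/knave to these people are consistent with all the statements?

Consistent assignments:
  Liam=knave, Ulric=knave, Yara=knight, Walt=knave, Yolanda=knave, Noah=knight, Yusuf=knave

1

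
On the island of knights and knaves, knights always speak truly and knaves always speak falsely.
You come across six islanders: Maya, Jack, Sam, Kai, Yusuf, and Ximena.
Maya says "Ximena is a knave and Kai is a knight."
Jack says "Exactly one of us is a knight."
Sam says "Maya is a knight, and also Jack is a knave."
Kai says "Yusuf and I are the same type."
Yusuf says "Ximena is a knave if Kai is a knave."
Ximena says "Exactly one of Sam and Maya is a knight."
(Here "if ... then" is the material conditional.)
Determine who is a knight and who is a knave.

As a knight, Maya's statement "Ximena is a knave and Kai is a knight" should be True; it is.
Jack is a knave, so "exactly one of us is a knight" must be False — and it is.
As a knight, Sam's statement "Maya is a knight, and also Jack is a knave" should be True; it is.
Kai (knight): "Yusuf and I are the same type" — True. ✓
As a knight, Yusuf's statement "Ximena is a knave if Kai is a knave" should be True; it is.
Ximena is a knave, and the claim "exactly one of Sam and Maya is a knight" is indeed False.

Maya is a knight, Jack is a knave, Sam is a knight, Kai is a knight, Yusuf is a knight, and Ximena is a knave.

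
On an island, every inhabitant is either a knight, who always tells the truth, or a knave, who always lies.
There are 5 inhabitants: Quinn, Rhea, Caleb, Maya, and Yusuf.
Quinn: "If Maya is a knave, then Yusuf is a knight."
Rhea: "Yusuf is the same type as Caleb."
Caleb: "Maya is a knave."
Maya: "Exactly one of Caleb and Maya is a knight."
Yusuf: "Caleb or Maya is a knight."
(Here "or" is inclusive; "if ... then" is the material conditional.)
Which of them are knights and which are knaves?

Quinn is a knight, Rhea is a knave, Caleb is a knave, Maya is a knight, and Yusuf is a knight.

Quinn is a knight, and the claim "if Maya is a knave, then Yusuf is a knight" is indeed True.
Rhea is a knave, so "Yusuf is the same type as Caleb" must be false — and it is.
Caleb is a knave; "Maya is a knave" is false, as required.
Maya (knight): "exactly one of Caleb and Maya is a knight" — True. ✓
Yusuf is a knight, and the claim "Caleb or Maya is a knight" is indeed True.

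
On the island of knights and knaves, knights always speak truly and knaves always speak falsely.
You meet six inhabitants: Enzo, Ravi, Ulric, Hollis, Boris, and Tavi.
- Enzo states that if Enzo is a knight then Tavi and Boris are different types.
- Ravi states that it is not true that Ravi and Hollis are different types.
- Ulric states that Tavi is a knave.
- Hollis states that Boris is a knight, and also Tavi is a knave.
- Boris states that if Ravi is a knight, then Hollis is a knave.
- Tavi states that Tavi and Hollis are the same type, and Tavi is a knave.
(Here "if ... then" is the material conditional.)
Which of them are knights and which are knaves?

Enzo is a knight, Ravi is a knave, Ulric is a knight, Hollis is a knight, Boris is a knight, and Tavi is a knave.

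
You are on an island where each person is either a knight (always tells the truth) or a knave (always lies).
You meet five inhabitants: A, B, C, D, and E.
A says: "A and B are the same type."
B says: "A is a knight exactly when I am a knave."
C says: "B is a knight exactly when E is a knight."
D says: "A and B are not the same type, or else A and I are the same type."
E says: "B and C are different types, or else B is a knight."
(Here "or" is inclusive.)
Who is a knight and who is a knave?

A is a knave, B is a knight, C is a knight, D is a knight, and E is a knight.

Since A is a knave, "A and B are the same type" needs to be false, which holds.
B is a knight, and the claim "A is a knight exactly when I am a knave" is indeed True.
C (knight): "B is a knight exactly when E is a knight" — True. ✓
Since D is a knight, "A and B are not the same type, or else A and I are the same type" needs to be True, which holds.
E is a knight, so "B and C are different types, or else B is a knight" must be True — and it is.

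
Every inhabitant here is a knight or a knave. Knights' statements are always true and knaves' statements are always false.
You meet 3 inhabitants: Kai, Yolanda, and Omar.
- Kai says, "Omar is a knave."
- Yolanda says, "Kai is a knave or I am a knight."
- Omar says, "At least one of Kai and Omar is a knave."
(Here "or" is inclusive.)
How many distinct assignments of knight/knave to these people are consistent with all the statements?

1

Consistent assignments:
  Kai=knave, Yolanda=knight, Omar=knight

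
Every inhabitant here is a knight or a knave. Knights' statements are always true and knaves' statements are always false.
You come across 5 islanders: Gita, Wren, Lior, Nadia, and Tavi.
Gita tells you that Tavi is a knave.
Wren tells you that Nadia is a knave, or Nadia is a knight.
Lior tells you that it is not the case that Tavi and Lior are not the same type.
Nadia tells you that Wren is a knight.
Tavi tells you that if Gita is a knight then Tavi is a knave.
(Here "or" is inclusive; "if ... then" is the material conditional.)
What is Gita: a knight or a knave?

Gita is a knave.

Consistent assignments: {Gita=knave, Wren=knight, Lior=knight, Nadia=knight, Tavi=knight}; {Gita=knave, Wren=knight, Lior=knave, Nadia=knight, Tavi=knight}
In every consistent assignment, Gita is a knave.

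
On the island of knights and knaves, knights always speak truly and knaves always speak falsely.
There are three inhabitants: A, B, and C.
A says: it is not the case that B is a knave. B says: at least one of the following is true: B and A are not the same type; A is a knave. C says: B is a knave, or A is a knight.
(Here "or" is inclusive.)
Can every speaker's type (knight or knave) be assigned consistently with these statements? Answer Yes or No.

No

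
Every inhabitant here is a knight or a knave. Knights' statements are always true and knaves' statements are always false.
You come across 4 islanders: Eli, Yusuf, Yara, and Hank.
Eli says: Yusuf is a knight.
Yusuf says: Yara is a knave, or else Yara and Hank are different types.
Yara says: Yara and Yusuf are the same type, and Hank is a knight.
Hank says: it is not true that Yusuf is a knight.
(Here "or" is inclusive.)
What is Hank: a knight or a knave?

Hank is a knave.

Consistent assignments: {Eli=knight, Yusuf=knight, Yara=knave, Hank=knave}
In every consistent assignment, Hank is a knave.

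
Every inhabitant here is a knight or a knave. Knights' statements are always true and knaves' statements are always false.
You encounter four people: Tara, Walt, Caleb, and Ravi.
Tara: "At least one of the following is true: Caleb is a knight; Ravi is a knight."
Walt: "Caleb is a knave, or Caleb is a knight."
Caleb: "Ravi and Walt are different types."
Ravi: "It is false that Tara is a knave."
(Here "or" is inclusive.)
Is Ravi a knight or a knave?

Ravi is a knight.

Consistent assignments: {Tara=knight, Walt=knight, Caleb=knave, Ravi=knight}
In every consistent assignment, Ravi is a knight.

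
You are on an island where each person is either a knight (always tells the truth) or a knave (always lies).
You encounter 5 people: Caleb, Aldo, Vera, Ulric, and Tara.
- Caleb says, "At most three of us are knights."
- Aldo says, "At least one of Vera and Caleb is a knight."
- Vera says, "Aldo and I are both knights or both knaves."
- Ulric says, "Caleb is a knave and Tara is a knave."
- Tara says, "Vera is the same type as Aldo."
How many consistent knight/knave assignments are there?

1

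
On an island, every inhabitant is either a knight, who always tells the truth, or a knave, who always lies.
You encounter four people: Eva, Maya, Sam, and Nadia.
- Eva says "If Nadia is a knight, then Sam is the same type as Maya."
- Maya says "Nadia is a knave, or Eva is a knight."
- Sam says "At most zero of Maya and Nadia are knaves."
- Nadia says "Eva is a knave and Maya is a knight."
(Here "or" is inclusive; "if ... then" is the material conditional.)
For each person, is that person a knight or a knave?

Eva is a knight; "if Nadia is a knight, then Sam is the same type as Maya" is True, as required.
As a knight, Maya's statement "Nadia is a knave, or Eva is a knight" should be True; it is.
Sam is a knave, and the claim "at most zero of Maya and Nadia are knaves" is indeed False.
Since Nadia is a knave, "Eva is a knave and Maya is a knight" needs to be False, which holds.

Eva is a knight, Maya is a knight, Sam is a knave, and Nadia is a knave.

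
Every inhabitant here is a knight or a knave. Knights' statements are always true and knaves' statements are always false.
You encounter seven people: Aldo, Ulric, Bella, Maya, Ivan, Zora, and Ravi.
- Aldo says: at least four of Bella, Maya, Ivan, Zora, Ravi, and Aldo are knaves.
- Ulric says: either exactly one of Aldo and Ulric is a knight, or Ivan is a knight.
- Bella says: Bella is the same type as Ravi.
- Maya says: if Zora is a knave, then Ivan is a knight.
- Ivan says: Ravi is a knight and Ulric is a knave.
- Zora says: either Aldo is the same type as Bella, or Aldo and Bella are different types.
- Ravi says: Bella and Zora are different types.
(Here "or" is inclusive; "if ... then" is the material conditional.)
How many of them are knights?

The unique consistent assignment is Aldo=knave, Ulric=knight, Bella=knave, Maya=knight, Ivan=knave, Zora=knight, Ravi=knight.
That has 4 knights.

4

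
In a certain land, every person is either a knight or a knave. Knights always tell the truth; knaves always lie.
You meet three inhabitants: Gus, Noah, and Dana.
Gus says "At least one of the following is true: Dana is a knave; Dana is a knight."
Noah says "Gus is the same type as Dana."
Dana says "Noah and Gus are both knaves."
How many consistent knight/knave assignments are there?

1

Consistent assignments:
  Gus=knight, Noah=knave, Dana=knave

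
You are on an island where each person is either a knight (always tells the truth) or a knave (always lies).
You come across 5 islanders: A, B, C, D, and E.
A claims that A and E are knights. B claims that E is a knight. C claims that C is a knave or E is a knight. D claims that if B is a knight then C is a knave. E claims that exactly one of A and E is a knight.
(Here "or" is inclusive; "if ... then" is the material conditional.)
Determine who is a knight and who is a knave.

Knights: B, C, and E. Knaves: A and D.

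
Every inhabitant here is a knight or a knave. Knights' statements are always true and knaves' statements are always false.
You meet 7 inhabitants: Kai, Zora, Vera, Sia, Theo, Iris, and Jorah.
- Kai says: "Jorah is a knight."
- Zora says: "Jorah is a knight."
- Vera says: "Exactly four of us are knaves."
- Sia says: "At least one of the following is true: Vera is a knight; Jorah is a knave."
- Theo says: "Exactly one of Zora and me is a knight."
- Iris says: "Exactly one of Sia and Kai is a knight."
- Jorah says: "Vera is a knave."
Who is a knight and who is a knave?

Kai is a knave, and the claim "Jorah is a knight" is indeed False.
Zora is a knave; "Jorah is a knight" is False, as required.
Vera is a knight, so "exactly four of us are knaves" must be true — and it is.
As a knight, Sia's statement "at least one of the following is true: Vera is a knight; Jorah is a knave" should be true; it is.
As a knave, Theo's statement "exactly one of Zora and me is a knight" should be False; it is.
Iris is a knight, so "exactly one of Sia and Kai is a knight" must be true — and it is.
Jorah is a knave, and the claim "Vera is a knave" is indeed False.

Kai is a knave, Zora is a knave, Vera is a knight, Sia is a knight, Theo is a knave, Iris is a knight, and Jorah is a knave.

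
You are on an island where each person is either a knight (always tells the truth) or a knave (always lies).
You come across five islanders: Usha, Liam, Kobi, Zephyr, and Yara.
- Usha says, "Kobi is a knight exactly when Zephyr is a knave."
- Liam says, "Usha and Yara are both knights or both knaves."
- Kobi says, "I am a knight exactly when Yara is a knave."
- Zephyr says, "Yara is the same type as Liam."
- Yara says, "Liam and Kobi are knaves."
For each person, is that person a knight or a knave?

Usha is a knave, Liam is a knight, Kobi is a knave, Zephyr is a knave, and Yara is a knave.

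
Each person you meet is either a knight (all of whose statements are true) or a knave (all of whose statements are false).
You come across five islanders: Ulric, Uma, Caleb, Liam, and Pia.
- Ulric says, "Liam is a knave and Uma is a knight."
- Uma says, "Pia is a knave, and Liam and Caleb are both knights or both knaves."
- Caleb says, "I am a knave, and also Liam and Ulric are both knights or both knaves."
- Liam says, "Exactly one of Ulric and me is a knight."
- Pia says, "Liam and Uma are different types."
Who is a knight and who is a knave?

Ulric is a knave, so "Liam is a knave and Uma is a knight" must be false — and it is.
Since Uma is a knave, "Pia is a knave, and Liam and Caleb are both knights or both knaves" needs to be false, which holds.
Caleb is a knave, and the claim "I am a knave, and also Liam and Ulric are both knights or both knaves" is indeed false.
Liam (knight): "exactly one of Ulric and me is a knight" — true. ✓
Pia is a knight; "Liam and Uma are different types" is true, as required.

Knights: Liam and Pia. Knaves: Ulric, Uma, and Caleb.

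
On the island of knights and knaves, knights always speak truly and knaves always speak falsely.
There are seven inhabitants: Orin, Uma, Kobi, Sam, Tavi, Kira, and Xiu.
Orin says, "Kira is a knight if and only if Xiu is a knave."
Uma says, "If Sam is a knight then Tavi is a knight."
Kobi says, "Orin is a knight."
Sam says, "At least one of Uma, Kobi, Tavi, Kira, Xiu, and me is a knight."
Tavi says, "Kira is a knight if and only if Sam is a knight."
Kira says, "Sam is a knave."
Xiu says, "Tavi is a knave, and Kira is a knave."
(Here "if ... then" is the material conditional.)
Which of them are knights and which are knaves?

Orin (knight): "Kira is a knight if and only if Xiu is a knave" — true. ✓
Uma is a knave; "if Sam is a knight then Tavi is a knight" is false, as required.
Since Kobi is a knight, "Orin is a knight" needs to be true, which holds.
Since Sam is a knight, "at least one of Uma, Kobi, Tavi, Kira, Xiu, and me is a knight" needs to be true, which holds.
Tavi is a knave; "Kira is a knight if and only if Sam is a knight" is false, as required.
Kira is a knave, and the claim "Sam is a knave" is indeed false.
Since Xiu is a knight, "Tavi is a knave, and Kira is a knave" needs to be true, which holds.

Orin is a knight, Uma is a knave, Kobi is a knight, Sam is a knight, Tavi is a knave, Kira is a knave, and Xiu is a knight.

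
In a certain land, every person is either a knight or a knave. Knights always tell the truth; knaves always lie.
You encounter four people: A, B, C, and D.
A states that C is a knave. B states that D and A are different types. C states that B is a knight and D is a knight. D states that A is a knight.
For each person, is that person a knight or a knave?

A is a knight, B is a knave, C is a knave, and D is a knight.

A (knight): "C is a knave" — True. ✓
As a knave, B's statement "D and A are different types" should be False; it is.
C is a knave, so "B is a knight and D is a knight" must be False — and it is.
D is a knight, so "A is a knight" must be True — and it is.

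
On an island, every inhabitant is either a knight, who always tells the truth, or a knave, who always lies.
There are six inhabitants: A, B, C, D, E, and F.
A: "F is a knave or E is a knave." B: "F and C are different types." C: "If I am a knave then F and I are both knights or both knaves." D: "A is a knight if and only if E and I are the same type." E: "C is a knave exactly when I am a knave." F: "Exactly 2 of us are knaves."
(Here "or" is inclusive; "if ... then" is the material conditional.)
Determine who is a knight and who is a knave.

A is a knight, and the claim "F is a knave or E is a knave" is indeed true.
Since B is a knight, "F and C are different types" needs to be true, which holds.
C (knight): "if I am a knave then F and I are both knights or both knaves" — true. ✓
D is a knight; "A is a knight if and only if E and I are the same type" is true, as required.
E is a knight; "C is a knave exactly when I am a knave" is true, as required.
F is a knave; "exactly 2 of us are knaves" is False, as required.

A is a knight, B is a knight, C is a knight, D is a knight, E is a knight, and F is a knave.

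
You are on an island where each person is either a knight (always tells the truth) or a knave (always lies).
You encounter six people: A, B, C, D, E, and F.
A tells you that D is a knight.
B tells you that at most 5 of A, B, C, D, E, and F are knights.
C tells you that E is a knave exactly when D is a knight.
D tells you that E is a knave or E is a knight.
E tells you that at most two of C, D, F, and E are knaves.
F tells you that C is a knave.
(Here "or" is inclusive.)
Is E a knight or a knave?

E is a knight.

Consistent assignments: {A=knight, B=knight, C=knave, D=knight, E=knight, F=knight}
In every consistent assignment, E is a knight.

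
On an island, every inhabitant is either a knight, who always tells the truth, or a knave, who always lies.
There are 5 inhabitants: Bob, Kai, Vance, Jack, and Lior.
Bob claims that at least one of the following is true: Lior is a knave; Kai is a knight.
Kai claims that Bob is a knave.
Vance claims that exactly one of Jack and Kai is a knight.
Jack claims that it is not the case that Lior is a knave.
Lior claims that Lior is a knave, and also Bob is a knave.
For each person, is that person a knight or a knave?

Knights: Bob. Knaves: Kai, Vance, Jack, and Lior.

As a knight, Bob's statement "at least one of the following is true: Lior is a knave; Kai is a knight" should be True; it is.
Kai (knave): "Bob is a knave" — False. ✓
Vance is a knave; "exactly one of Jack and Kai is a knight" is False, as required.
Jack is a knave, so "it is not the case that Lior is a knave" must be False — and it is.
Lior is a knave, so "Lior is a knave, and also Bob is a knave" must be False — and it is.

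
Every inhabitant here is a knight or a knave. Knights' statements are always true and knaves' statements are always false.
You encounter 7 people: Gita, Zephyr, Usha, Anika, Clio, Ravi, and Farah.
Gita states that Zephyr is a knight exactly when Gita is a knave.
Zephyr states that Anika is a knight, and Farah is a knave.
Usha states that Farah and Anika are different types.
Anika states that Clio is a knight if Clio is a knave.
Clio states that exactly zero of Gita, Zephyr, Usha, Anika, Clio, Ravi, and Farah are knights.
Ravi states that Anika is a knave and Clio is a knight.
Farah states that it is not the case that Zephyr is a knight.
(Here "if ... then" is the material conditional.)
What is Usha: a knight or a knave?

Usha is a knight.

Consistent assignments: {Gita=knight, Zephyr=knave, Usha=knight, Anika=knave, Clio=knave, Ravi=knave, Farah=knight}; {Gita=knave, Zephyr=knave, Usha=knight, Anika=knave, Clio=knave, Ravi=knave, Farah=knight}
In every consistent assignment, Usha is a knight.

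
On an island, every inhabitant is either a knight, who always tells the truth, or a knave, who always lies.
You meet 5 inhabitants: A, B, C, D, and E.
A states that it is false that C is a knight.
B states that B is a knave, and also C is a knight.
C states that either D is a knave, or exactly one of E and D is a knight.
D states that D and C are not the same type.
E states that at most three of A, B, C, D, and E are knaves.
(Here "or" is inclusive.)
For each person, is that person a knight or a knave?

A is a knight, B is a knave, C is a knave, D is a knight, and E is a knight.

A is a knight, and the claim "it is false that C is a knight" is indeed True.
As a knave, B's statement "B is a knave, and also C is a knight" should be False; it is.
C is a knave, so "either D is a knave, or exactly one of E and D is a knight" must be False — and it is.
Since D is a knight, "D and C are not the same type" needs to be True, which holds.
E is a knight, and the claim "at most three of A, B, C, D, and E are knaves" is indeed True.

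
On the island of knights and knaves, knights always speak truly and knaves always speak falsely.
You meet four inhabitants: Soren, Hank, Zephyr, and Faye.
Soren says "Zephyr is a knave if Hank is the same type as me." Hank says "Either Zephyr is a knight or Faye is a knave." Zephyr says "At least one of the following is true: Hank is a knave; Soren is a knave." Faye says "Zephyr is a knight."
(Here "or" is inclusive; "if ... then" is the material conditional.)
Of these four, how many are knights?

2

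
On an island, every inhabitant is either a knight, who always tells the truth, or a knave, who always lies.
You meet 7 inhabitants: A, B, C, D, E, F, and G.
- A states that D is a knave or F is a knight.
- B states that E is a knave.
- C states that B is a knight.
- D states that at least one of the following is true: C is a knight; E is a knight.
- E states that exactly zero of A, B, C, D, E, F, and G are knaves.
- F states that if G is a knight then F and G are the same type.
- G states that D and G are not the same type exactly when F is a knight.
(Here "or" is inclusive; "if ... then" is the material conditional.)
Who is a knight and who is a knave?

A is a knave, so "D is a knave or F is a knight" must be false — and it is.
Since B is a knight, "E is a knave" needs to be true, which holds.
C (knight): "B is a knight" — true. ✓
As a knight, D's statement "at least one of the following is true: C is a knight; E is a knight" should be true; it is.
E (knave): "exactly zero of A, B, C, D, E, F, and G are knaves" — false. ✓
As a knave, F's statement "if G is a knight then F and G are the same type" should be false; it is.
As a knight, G's statement "D and G are not the same type exactly when F is a knight" should be true; it is.

Knights: B, C, D, and G. Knaves: A, E, and F.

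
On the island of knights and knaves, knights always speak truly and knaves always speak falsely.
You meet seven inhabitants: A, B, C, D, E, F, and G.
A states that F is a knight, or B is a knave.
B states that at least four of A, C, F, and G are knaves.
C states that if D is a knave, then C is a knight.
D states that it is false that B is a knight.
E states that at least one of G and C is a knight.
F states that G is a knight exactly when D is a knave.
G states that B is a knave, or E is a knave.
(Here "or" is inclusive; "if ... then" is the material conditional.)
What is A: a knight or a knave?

A is a knight.

Consistent assignments: {A=knight, B=knave, C=knight, D=knight, E=knight, F=knave, G=knight}
In every consistent assignment, A is a knight.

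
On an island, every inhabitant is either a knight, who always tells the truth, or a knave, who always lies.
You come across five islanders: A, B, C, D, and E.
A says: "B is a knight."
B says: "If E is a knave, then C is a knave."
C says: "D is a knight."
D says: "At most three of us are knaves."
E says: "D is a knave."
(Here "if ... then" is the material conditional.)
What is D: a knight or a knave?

Consistent assignments: {A=knave, B=knave, C=knight, D=knight, E=knave}
In every consistent assignment, D is a knight.

D is a knight.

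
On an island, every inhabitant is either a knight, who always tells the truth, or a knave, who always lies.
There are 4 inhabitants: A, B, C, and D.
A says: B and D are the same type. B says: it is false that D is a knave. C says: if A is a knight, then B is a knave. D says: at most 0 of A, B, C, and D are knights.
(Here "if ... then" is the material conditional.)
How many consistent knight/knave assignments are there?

Consistent assignments:
  A=knight, B=knave, C=knight, D=knave

1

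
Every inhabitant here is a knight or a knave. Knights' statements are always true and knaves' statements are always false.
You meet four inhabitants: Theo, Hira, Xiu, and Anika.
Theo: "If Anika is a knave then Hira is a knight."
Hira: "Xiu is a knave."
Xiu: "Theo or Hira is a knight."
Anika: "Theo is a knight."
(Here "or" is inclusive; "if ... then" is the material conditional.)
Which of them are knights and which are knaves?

Theo is a knight, and the claim "if Anika is a knave then Hira is a knight" is indeed true.
As a knave, Hira's statement "Xiu is a knave" should be false; it is.
Xiu (knight): "Theo or Hira is a knight" — true. ✓
Anika (knight): "Theo is a knight" — true. ✓

Theo is a knight, Hira is a knave, Xiu is a knight, and Anika is a knight.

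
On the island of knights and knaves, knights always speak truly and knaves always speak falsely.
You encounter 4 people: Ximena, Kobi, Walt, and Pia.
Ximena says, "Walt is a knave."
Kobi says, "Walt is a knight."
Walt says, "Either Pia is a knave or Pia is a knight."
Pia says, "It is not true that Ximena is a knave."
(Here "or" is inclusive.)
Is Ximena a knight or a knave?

Ximena is a knave.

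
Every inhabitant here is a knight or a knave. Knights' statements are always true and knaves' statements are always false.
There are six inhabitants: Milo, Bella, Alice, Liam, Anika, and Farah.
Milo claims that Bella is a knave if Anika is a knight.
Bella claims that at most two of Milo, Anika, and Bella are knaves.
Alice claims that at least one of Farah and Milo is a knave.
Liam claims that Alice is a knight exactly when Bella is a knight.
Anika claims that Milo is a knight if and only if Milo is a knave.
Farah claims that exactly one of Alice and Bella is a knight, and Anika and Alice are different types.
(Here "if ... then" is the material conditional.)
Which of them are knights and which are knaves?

Milo is a knight, and the claim "Bella is a knave if Anika is a knight" is indeed true.
Since Bella is a knight, "at most two of Milo, Anika, and Bella are knaves" needs to be true, which holds.
Since Alice is a knight, "at least one of Farah and Milo is a knave" needs to be true, which holds.
Liam is a knight; "Alice is a knight exactly when Bella is a knight" is true, as required.
Anika (knave): "Milo is a knight if and only if Milo is a knave" — False. ✓
Farah is a knave, so "exactly one of Alice and Bella is a knight, and Anika and Alice are different types" must be False — and it is.

Milo is a knight, Bella is a knight, Alice is a knight, Liam is a knight, Anika is a knave, and Farah is a knave.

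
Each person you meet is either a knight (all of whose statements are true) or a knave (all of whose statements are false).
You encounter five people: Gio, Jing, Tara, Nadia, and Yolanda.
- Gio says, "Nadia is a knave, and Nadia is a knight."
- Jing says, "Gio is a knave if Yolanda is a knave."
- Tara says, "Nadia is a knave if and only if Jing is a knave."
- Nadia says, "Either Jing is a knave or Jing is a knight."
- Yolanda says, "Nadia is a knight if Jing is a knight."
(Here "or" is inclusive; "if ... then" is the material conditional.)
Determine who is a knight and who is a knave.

Gio (knave): "Nadia is a knave, and Nadia is a knight" — false. ✓
Jing is a knight, and the claim "Gio is a knave if Yolanda is a knave" is indeed True.
Since Tara is a knight, "Nadia is a knave if and only if Jing is a knave" needs to be True, which holds.
Nadia is a knight, and the claim "either Jing is a knave or Jing is a knight" is indeed True.
Yolanda is a knight; "Nadia is a knight if Jing is a knight" is True, as required.

Gio is a knave, Jing is a knight, Tara is a knight, Nadia is a knight, and Yolanda is a knight.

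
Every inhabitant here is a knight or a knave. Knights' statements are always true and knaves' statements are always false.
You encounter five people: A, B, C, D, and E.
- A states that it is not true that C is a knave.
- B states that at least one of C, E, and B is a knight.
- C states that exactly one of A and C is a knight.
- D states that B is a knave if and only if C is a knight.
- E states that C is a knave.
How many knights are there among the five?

3

The unique consistent assignment is A=knave, B=knight, C=knave, D=knight, E=knight.
That has 3 knights.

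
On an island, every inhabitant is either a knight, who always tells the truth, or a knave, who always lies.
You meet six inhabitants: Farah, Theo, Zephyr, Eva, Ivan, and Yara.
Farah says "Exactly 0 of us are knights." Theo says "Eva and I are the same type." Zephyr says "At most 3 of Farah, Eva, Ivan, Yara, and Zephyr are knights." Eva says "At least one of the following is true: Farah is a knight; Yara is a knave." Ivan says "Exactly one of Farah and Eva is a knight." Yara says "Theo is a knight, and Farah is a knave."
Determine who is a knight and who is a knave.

Knights: Zephyr, Eva, and Ivan. Knaves: Farah, Theo, and Yara.

Farah is a knave; "exactly 0 of us are knights" is False, as required.
Since Theo is a knave, "Eva and I are the same type" needs to be False, which holds.
Zephyr is a knight; "at most 3 of Farah, Eva, Ivan, Yara, and Zephyr are knights" is True, as required.
Eva is a knight; "at least one of the following is true: Farah is a knight; Yara is a knave" is True, as required.
Ivan is a knight, so "exactly one of Farah and Eva is a knight" must be True — and it is.
Yara is a knave, so "Theo is a knight, and Farah is a knave" must be False — and it is.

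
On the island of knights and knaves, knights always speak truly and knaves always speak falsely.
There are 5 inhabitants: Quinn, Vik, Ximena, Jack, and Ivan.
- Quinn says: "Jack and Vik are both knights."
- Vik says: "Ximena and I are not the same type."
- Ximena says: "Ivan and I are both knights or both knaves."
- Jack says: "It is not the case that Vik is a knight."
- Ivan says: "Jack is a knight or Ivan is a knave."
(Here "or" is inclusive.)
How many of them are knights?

The unique consistent assignment is Quinn=knave, Vik=knave, Ximena=knave, Jack=knight, Ivan=knight.
That has 2 knights.

2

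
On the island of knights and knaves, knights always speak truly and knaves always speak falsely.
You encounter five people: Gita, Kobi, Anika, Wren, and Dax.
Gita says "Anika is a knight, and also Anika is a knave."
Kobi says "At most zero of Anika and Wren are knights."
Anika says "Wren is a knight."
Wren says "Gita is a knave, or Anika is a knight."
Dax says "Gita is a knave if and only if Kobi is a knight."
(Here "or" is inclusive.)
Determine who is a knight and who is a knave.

Knights: Anika and Wren. Knaves: Gita, Kobi, and Dax.

Gita is a knave; "Anika is a knight, and also Anika is a knave" is False, as required.
Kobi is a knave; "at most zero of Anika and Wren are knights" is False, as required.
As a knight, Anika's statement "Wren is a knight" should be true; it is.
Wren is a knight, and the claim "Gita is a knave, or Anika is a knight" is indeed true.
Dax is a knave; "Gita is a knave if and only if Kobi is a knight" is False, as required.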